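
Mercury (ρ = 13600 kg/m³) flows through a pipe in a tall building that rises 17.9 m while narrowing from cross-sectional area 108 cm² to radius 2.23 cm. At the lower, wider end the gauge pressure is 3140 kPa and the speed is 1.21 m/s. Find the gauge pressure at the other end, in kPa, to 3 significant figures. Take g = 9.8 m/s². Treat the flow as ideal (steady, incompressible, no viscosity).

The volume flow rate is constant, so v₂ = (A₁/A₂)v₁ = (108/15.6)·1.21 = 8.36 m/s.
Energy conservation along the streamline gives P₂ = P₁ − ½ρ(v₂² − v₁²) − ρg(h₂ − h₁).
P₂ = 3140000 + ½·13600·(1.21² − 8.36²) − 13600·9.8·(+17.9) = 3140000 + (-466000) − (2390000) = 288000 Pa.

P₂ = 288 kPa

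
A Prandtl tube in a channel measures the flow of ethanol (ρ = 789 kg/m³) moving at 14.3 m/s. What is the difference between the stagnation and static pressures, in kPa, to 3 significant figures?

ΔP ≈ 80.7 kPa

The dynamic pressure equals the rise in static pressure at the stagnation point: ΔP = ½ρv².
ΔP = ½·789·14.3² = 80700 Pa.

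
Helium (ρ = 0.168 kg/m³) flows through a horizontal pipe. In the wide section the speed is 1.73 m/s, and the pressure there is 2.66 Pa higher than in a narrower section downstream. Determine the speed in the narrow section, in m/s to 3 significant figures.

v₂ ≈ 5.89 m/s

Horizontal Bernoulli: P₁ + ½ρv₁² = P₂ + ½ρv₂², so v₂² = v₁² + 2(P₁ − P₂)/ρ.
v₂ = √(1.73² + 2·2.66/0.168) = √(2.99 + 31.7) = 5.89 m/s.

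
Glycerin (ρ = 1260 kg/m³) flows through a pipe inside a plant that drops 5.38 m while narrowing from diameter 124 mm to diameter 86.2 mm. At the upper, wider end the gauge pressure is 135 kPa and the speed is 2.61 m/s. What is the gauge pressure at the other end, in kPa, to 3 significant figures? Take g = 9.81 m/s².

P₂ ≈ 187 kPa

Continuity gives A₁v₁ = A₂v₂, so v₂ = (121 cm²)/(58.4 cm²) × 2.61 m/s = 5.40 m/s.
Energy conservation along the streamline gives P₂ = P₁ − ½ρ(v₂² − v₁²) − ρg(h₂ − h₁).
P₂ = 135000 + ½·1260·(2.61² − 5.40²) − 1260·9.81·(−5.38) = 135000 + (-14100) − (-66500) = 187000 Pa.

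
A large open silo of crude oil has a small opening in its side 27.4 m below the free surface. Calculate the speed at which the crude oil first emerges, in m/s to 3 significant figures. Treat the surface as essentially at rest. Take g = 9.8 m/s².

v ≈ 23.2 m/s

The surface is effectively still and both ends are open, so ½v² = gh and v = √(2·9.8·27.4) = 23.2 m/s.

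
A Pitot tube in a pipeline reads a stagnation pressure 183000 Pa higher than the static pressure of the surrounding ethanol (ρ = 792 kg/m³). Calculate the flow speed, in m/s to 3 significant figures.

The dynamic pressure equals the rise in static pressure at the stagnation point: ΔP = ½ρv².
v = √(2ΔP/ρ) = √(2·183000/792) = 21.5 m/s.

v ≈ 21.5 m/s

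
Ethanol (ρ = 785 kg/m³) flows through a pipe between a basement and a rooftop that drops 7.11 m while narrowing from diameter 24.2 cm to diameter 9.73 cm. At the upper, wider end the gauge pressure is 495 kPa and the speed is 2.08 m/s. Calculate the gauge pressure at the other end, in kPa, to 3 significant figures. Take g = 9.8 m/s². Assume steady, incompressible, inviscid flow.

The volume flow rate is constant, so v₂ = (A₁/A₂)v₁ = (460/74.4)·2.08 = 12.9 m/s.
Bernoulli: P₁ + ½ρv₁² + ρg h₁ = P₂ + ½ρv₂² + ρg h₂, so P₂ = P₁ + ½ρ(v₁² − v₂²) − ρg(h₂ − h₁).
P₂ = 495000 + ½·785·(2.08² − 12.9²) − 785·9.8·(−7.11) = 495000 + (-63300) − (-54700) = 486000 Pa.

486 kPa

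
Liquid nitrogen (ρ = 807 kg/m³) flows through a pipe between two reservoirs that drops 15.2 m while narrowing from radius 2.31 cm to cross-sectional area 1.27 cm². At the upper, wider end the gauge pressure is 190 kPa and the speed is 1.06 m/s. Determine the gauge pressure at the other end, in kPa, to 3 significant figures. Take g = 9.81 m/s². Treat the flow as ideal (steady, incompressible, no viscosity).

By continuity, v₂ = v₁·A₁/A₂ = 1.06·(16.8/1.27) = 14.0 m/s.
Bernoulli: P₁ + ½ρv₁² + ρg h₁ = P₂ + ½ρv₂² + ρg h₂, so P₂ = P₁ + ½ρ(v₁² − v₂²) − ρg(h₂ − h₁).
P₂ = 190000 + ½·807·(1.06² − 14.0²) − 807·9.81·(−15.2) = 190000 + (-78500) − (-120000) = 232000 Pa.

P₂ = 232 kPa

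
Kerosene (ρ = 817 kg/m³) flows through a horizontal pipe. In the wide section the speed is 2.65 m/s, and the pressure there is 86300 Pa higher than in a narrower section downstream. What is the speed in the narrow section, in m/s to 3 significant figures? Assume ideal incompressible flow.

Along the level pipe P + ½ρv² is conserved, hence v₂² = v₁² + 2(P₁ − P₂)/ρ.
v₂ = √(2.65² + 2·86300/817) = √(7.02 + 211) = 14.8 m/s.

v₂ = 14.8 m/s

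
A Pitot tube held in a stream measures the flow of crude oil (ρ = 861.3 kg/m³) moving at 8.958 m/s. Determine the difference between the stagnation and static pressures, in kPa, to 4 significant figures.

Bernoulli between the free stream and the stagnation point: ½ρv² = P_stag − P_static.
ΔP = ½·861.3·8.958² = 34560 Pa.

ΔP ≈ 34.56 kPa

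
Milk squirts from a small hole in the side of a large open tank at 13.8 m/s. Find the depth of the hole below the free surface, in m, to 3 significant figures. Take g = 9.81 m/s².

Torricelli: v = √(2gh), so h = v²/(2g).
h = 13.8²/(2·9.81) = 190/19.62 = 9.71 m.

h ≈ 9.71 m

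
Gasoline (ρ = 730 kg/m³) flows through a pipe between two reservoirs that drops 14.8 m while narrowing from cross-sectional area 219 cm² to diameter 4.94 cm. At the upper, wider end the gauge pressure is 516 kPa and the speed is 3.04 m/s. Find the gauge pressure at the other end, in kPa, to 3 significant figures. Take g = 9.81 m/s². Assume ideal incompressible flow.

By continuity, v₂ = v₁·A₁/A₂ = 3.04·(219/19.2) = 34.7 m/s.
Energy conservation along the streamline gives P₂ = P₁ − ½ρ(v₂² − v₁²) − ρg(h₂ − h₁).
P₂ = 516000 + ½·730·(3.04² − 34.7²) − 730·9.81·(−14.8) = 516000 + (-437000) − (-106000) = 185000 Pa.

P₂ ≈ 185 kPa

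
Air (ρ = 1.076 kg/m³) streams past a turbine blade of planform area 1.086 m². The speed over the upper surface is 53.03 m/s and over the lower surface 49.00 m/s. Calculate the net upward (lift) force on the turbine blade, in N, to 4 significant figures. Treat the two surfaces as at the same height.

F ≈ 240.2 N

From P + ½ρv² = const at equal height, P_low − P_up = ½ρ(v_up² − v_low²).
ΔP = ½·1.076·(53.03² − 49.00²) = 221.2 Pa.
Lift = ΔP · A = 221.2 × 1.086 = 240.2 N.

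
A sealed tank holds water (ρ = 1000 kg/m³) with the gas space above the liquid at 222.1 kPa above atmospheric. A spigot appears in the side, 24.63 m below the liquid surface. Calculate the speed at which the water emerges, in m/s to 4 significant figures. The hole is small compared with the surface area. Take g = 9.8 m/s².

v ≈ 30.45 m/s

Take point 1 at the surface (v₁ ≈ 0) and point 2 at the hole (at atmospheric pressure). Bernoulli: P₁ + ρg h = P_atm + ½ρv₂².
With P₁ − P_atm = 222100 Pa, v₂ = √(2gh + 2ΔP/ρ) = √(2·9.8·24.63 + 2·222100/1000) = 30.45 m/s.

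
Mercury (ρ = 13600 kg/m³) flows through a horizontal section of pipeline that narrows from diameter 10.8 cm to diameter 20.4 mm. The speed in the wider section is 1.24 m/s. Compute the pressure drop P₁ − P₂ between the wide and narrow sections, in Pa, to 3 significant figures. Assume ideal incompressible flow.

By continuity, v₂ = v₁·A₁/A₂ = 1.24·(91.6/3.27) = 34.8 m/s.
With no height change, Bernoulli's equation is P₁ + ½ρv₁² = P₂ + ½ρv₂².
P₁ − P₂ = ½·13600·(34.8² − 1.24²) = ½·13600·1210 = 8200000 Pa.

ΔP ≈ 8200000 Pa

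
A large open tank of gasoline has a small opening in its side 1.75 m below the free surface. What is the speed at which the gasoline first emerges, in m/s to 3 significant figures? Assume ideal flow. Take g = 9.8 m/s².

With the surface at rest and both surface and jet at atmospheric pressure, Bernoulli gives ρg h = ½ρv², so v = √(2gh) = √(2·9.8·1.75) = 5.86 m/s.

v ≈ 5.86 m/s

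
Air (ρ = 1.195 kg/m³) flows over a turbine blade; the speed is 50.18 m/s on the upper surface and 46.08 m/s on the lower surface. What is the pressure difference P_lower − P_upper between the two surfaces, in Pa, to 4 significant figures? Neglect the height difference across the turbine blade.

With negligible Δh, P + ½ρv² is constant, so P_low − P_up = ½ρ(v_up² − v_low²).
ΔP = ½·1.195·(50.18² − 46.08²) = 235.8 Pa.

ΔP = 235.8 Pa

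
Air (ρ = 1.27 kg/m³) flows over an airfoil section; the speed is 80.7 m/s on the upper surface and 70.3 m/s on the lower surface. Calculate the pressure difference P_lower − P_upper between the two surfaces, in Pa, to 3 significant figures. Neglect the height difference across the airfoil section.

ΔP ≈ 997 Pa

With negligible Δh, P + ½ρv² is constant, so P_low − P_up = ½ρ(v_up² − v_low²).
ΔP = ½·1.27·(80.7² − 70.3²) = 997 Pa.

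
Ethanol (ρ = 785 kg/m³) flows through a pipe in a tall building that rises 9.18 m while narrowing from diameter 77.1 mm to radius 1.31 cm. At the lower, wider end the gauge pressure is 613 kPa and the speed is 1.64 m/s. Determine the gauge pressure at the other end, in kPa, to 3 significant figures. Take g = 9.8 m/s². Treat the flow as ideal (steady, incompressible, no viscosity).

Continuity gives A₁v₁ = A₂v₂, so v₂ = (46.7 cm²)/(5.39 cm²) × 1.64 m/s = 14.2 m/s.
Applying Bernoulli between the two ends and solving for P₂: P₂ = P₁ + ½ρ(v₁² − v₂²) − ρgΔh.
P₂ = 613000 + ½·785·(1.64² − 14.2²) − 785·9.8·(+9.18) = 613000 + (-78100) − (70600) = 464000 Pa.

P₂ = 464 kPa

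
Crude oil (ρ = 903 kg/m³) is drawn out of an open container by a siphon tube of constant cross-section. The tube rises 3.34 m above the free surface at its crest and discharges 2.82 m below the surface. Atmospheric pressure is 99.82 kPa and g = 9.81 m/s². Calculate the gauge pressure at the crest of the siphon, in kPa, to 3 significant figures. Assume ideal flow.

-54.6 kPa

From the surface to the outlet (both open to atmosphere, surface at rest): v = √(2g·h_out) = √(2·9.81·2.82) = 7.44 m/s.
With constant cross-section the crest speed equals v; applying Bernoulli from the surface up to the crest, P_top = P_atm − ½ρv² − ρg·h_top.
P_top = 99820 − ½·903·7.44² − 903·9.81·3.34 = 45300 Pa. So P_gauge = P_top − P_atm = -54600 Pa.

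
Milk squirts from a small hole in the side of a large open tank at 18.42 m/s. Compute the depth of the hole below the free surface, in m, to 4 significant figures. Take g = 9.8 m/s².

Torricelli: v = √(2gh), so h = v²/(2g).
h = 18.42²/(2·9.8) = 339.3/19.60 = 17.31 m.

h ≈ 17.31 m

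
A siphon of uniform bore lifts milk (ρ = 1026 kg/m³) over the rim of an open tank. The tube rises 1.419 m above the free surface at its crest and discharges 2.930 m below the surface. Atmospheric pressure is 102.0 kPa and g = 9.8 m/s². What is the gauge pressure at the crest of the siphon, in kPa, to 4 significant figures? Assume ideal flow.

The outlet speed comes from Torricelli: v = √(2g·2.930) = 7.578 m/s.
Continuity keeps v the same throughout the tube; from surface to crest, P_atm + 0 = P_top + ½ρv² + ρg·h_top.
P_top = 102000 − ½·1026·7.578² − 1026·9.8·1.419 = 58270 Pa. So P_gauge = P_top − P_atm = -43730 Pa.

-43.73 kPa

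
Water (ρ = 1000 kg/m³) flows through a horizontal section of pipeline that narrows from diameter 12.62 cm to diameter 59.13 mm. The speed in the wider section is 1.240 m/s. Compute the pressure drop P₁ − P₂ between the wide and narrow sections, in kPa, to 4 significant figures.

ΔP = 15.18 kPa

The volume flow rate is constant, so v₂ = (A₁/A₂)v₁ = (125.1/27.46)·1.240 = 5.648 m/s.
With no height change, Bernoulli's equation is P₁ + ½ρv₁² = P₂ + ½ρv₂².
P₁ − P₂ = ½·1000·(5.648² − 1.240²) = ½·1000·30.37 = 15180 Pa.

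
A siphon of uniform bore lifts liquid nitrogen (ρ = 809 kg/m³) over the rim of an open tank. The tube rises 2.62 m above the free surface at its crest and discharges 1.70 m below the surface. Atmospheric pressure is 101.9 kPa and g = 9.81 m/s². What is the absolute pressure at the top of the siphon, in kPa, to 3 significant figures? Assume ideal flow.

Bernoulli surface→outlet gives ½v² = g·h_out, so v = √(2·9.81·1.70) = 5.78 m/s.
Continuity keeps v the same throughout the tube; from surface to crest, P_atm + 0 = P_top + ½ρv² + ρg·h_top.
P_top = 101900 − ½·809·5.78² − 809·9.81·2.62 = 67600 Pa.

P_top ≈ 67.6 kPa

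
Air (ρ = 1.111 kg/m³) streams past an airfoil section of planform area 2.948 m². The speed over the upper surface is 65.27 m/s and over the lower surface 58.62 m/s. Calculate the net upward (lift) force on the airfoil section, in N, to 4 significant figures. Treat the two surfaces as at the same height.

F ≈ 1349 N

The faster flow above has the lower pressure; Bernoulli (same height) gives ΔP = ½ρ(v_up² − v_low²).
ΔP = ½·1.111·(65.27² − 58.62²) = 457.7 Pa.
Lift = ΔP · A = 457.7 × 2.948 = 1349 N.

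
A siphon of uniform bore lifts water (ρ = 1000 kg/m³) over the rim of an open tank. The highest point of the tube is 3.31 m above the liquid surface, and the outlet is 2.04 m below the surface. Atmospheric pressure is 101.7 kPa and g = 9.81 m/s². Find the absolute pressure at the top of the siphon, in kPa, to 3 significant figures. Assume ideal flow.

P_top ≈ 49.2 kPa

From the surface to the outlet (both open to atmosphere, surface at rest): v = √(2g·h_out) = √(2·9.81·2.04) = 6.33 m/s.
Continuity keeps v the same throughout the tube; from surface to crest, P_atm + 0 = P_top + ½ρv² + ρg·h_top.
P_top = 101700 − ½·1000·6.33² − 1000·9.81·3.31 = 49200 Pa.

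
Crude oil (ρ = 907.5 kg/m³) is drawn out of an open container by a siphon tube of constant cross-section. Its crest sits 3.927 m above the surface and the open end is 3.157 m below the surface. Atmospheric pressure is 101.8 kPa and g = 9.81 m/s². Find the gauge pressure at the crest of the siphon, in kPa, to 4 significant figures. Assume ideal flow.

From the surface to the outlet (both open to atmosphere, surface at rest): v = √(2g·h_out) = √(2·9.81·3.157) = 7.870 m/s.
The bore is uniform, so the speed at the crest is the same v. Bernoulli surface→crest: P_atm = P_top + ½ρv² + ρg·h_top.
P_top = 101800 − ½·907.5·7.870² − 907.5·9.81·3.927 = 38730 Pa. So P_gauge = P_top − P_atm = -63070 Pa.

P_gauge ≈ -63.07 kPa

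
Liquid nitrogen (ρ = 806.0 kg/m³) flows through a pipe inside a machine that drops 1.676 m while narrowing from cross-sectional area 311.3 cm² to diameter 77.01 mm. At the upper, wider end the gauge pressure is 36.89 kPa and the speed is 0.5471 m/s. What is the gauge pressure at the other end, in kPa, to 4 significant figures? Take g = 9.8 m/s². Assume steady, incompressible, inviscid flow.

P₂ ≈ 44.86 kPa

Continuity gives A₁v₁ = A₂v₂, so v₂ = (311.3 cm²)/(46.58 cm²) × 0.5471 m/s = 3.656 m/s.
Applying Bernoulli between the two ends and solving for P₂: P₂ = P₁ + ½ρ(v₁² − v₂²) − ρgΔh.
P₂ = 36890 + ½·806.0·(0.5471² − 3.656²) − 806.0·9.8·(−1.676) = 36890 + (-5267) − (-13240) = 44860 Pa.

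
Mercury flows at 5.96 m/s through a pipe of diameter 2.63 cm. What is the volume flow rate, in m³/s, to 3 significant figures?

Q = 0.00324 m³/s

Q = A·v = 0.000543 m² × 5.96 m/s = 0.00324 m³/s.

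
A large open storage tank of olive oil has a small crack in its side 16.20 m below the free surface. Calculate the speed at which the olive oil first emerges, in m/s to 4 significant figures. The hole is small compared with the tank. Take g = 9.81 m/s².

17.83 m/s

Bernoulli from surface to hole (P equal, v_surface ≈ 0): v = √(2gh) = √(2×9.81×16.20) = 17.83 m/s.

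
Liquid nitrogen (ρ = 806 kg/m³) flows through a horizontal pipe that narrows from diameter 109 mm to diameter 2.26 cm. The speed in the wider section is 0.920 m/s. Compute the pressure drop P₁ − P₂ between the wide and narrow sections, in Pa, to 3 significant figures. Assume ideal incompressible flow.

ΔP ≈ 184000 Pa

The volume flow rate is constant, so v₂ = (A₁/A₂)v₁ = (93.3/4.01)·0.920 = 21.4 m/s.
Along the horizontal streamline, P + ½ρv² is constant.
P₁ − P₂ = ½·806·(21.4² − 0.920²) = ½·806·457 = 184000 Pa.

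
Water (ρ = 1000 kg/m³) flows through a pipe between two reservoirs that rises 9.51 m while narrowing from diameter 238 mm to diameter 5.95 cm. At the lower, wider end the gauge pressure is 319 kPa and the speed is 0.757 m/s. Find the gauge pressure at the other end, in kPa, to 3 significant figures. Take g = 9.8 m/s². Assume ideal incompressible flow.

153 kPa

The volume flow rate is constant, so v₂ = (A₁/A₂)v₁ = (445/27.8)·0.757 = 12.1 m/s.
Bernoulli: P₁ + ½ρv₁² + ρg h₁ = P₂ + ½ρv₂² + ρg h₂, so P₂ = P₁ + ½ρ(v₁² − v₂²) − ρg(h₂ − h₁).
P₂ = 319000 + ½·1000·(0.757² − 12.1²) − 1000·9.8·(+9.51) = 319000 + (-73100) − (93200) = 153000 Pa.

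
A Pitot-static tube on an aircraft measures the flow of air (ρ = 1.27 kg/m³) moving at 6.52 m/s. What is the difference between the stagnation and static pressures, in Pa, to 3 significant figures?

The dynamic pressure equals the rise in static pressure at the stagnation point: ΔP = ½ρv².
ΔP = ½·1.27·6.52² = 27.0 Pa.

ΔP ≈ 27.0 Pa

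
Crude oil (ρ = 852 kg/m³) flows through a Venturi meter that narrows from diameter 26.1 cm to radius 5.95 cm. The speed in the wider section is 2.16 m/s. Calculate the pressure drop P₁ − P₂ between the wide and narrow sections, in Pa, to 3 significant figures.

Continuity gives A₁v₁ = A₂v₂, so v₂ = (535 cm²)/(111 cm²) × 2.16 m/s = 10.4 m/s.
Along the horizontal streamline, P + ½ρv² is constant.
P₁ − P₂ = ½·852·(10.4² − 2.16²) = ½·852·103 = 44000 Pa.

ΔP ≈ 44000 Pa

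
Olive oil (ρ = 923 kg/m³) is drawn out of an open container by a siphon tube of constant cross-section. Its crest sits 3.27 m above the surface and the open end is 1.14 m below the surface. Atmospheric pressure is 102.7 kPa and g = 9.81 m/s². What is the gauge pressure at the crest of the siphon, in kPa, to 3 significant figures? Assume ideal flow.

The outlet speed comes from Torricelli: v = √(2g·1.14) = 4.73 m/s.
With constant cross-section the crest speed equals v; applying Bernoulli from the surface up to the crest, P_top = P_atm − ½ρv² − ρg·h_top.
P_top = 102700 − ½·923·4.73² − 923·9.81·3.27 = 62800 Pa. So P_gauge = P_top − P_atm = -39900 Pa.

P_gauge ≈ -39.9 kPa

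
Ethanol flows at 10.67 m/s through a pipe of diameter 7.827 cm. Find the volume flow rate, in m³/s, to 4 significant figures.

0.05134 m³/s

Q = A·v = 0.004812 m² × 10.67 m/s = 0.05134 m³/s.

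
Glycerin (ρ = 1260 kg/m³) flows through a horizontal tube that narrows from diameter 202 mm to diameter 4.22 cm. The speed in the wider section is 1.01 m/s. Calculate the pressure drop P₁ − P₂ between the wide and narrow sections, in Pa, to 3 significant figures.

By continuity, v₂ = v₁·A₁/A₂ = 1.01·(320/14.0) = 23.1 m/s.
The pipe is horizontal, so Bernoulli reduces to P₁ + ½ρv₁² = P₂ + ½ρv₂².
P₁ − P₂ = ½·1260·(23.1² − 1.01²) = ½·1260·535 = 337000 Pa.

337000 Pa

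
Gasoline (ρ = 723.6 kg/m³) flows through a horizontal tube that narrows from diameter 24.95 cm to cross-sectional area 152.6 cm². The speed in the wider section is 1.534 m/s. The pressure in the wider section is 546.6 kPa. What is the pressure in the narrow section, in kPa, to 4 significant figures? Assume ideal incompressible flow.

Mass conservation (A₁v₁ = A₂v₂) gives v₂ = 1.534 × 488.9/152.6 = 4.915 m/s.
The pipe is horizontal, so Bernoulli reduces to P₁ + ½ρv₁² = P₂ + ½ρv₂².
P₂ = P₁ − ½ρ(v₂² − v₁²) = 546600 − ½·723.6·(4.915² − 1.534²) = 546600 − 7888 = 538700 Pa.

P₂ ≈ 538.7 kPa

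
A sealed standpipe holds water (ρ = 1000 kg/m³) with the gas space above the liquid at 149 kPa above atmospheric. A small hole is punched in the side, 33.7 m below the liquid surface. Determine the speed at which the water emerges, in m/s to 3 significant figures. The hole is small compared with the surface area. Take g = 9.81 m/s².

Take point 1 at the surface (v₁ ≈ 0) and point 2 at the hole (at atmospheric pressure). Bernoulli: P₁ + ρg h = P_atm + ½ρv₂².
With P₁ − P_atm = 149000 Pa, v₂ = √(2gh + 2ΔP/ρ) = √(2·9.81·33.7 + 2·149000/1000) = 31.0 m/s.

31.0 m/s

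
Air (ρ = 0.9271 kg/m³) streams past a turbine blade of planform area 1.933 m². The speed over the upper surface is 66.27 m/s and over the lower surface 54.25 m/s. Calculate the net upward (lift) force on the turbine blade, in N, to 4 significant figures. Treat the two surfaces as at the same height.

The faster flow above has the lower pressure; Bernoulli (same height) gives ΔP = ½ρ(v_up² − v_low²).
ΔP = ½·0.9271·(66.27² − 54.25²) = 671.5 Pa.
Lift = ΔP · A = 671.5 × 1.933 = 1298 N.

F ≈ 1298 N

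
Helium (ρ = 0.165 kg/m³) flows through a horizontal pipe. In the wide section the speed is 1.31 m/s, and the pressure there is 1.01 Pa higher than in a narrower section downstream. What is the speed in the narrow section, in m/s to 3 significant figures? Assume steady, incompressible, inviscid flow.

v₂ ≈ 3.74 m/s

With h₁ = h₂, rearranging Bernoulli gives v₂ = √(v₁² + 2ΔP/ρ).
v₂ = √(1.31² + 2·1.01/0.165) = √(1.72 + 12.2) = 3.74 m/s.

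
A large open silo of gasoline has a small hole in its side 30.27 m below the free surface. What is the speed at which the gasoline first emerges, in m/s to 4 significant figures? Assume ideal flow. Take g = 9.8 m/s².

v ≈ 24.36 m/s

With the surface at rest and both surface and jet at atmospheric pressure, Bernoulli gives ρg h = ½ρv², so v = √(2gh) = √(2·9.8·30.27) = 24.36 m/s.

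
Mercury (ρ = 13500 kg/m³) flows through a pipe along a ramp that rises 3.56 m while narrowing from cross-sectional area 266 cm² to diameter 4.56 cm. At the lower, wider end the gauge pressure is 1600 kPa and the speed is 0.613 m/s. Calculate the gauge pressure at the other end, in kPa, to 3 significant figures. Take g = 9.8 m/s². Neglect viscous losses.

459 kPa

Continuity gives A₁v₁ = A₂v₂, so v₂ = (266 cm²)/(16.3 cm²) × 0.613 m/s = 9.98 m/s.
Applying Bernoulli between the two ends and solving for P₂: P₂ = P₁ + ½ρ(v₁² − v₂²) − ρgΔh.
P₂ = 1600000 + ½·13500·(0.613² − 9.98²) − 13500·9.8·(+3.56) = 1600000 + (-670000) − (471000) = 459000 Pa.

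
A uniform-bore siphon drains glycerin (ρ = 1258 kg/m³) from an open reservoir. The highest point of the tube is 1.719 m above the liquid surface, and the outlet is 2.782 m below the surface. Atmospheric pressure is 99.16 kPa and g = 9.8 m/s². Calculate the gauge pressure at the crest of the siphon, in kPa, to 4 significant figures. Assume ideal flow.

-55.49 kPa

From the surface to the outlet (both open to atmosphere, surface at rest): v = √(2g·h_out) = √(2·9.8·2.782) = 7.384 m/s.
With constant cross-section the crest speed equals v; applying Bernoulli from the surface up to the crest, P_top = P_atm − ½ρv² − ρg·h_top.
P_top = 99160 − ½·1258·7.384² − 1258·9.8·1.719 = 43670 Pa. So P_gauge = P_top − P_atm = -55490 Pa.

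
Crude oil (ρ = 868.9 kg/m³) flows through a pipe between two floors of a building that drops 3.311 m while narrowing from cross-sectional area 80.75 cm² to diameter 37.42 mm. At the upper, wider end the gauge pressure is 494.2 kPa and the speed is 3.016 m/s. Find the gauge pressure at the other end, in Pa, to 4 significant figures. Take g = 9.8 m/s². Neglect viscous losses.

313300 Pa

Mass conservation (A₁v₁ = A₂v₂) gives v₂ = 3.016 × 80.75/11.00 = 22.15 m/s.
Bernoulli: P₁ + ½ρv₁² + ρg h₁ = P₂ + ½ρv₂² + ρg h₂, so P₂ = P₁ + ½ρ(v₁² − v₂²) − ρg(h₂ − h₁).
P₂ = 494200 + ½·868.9·(3.016² − 22.15²) − 868.9·9.8·(−3.311) = 494200 + (-209100) − (-28190) = 313300 Pa.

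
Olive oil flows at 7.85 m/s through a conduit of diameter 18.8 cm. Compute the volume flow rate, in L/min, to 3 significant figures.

Q = A·v = 0.0278 m² × 7.85 m/s = 0.218 m³/s.
Converting: 0.218 m³/s × 60000 = 13100 L/min.

13100 L/min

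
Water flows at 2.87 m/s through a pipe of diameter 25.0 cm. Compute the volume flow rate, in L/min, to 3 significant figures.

Q = A·v = 0.0491 m² × 2.87 m/s = 0.141 m³/s.
Converting: 0.141 m³/s × 60000 = 8450 L/min.

Q ≈ 8450 L/min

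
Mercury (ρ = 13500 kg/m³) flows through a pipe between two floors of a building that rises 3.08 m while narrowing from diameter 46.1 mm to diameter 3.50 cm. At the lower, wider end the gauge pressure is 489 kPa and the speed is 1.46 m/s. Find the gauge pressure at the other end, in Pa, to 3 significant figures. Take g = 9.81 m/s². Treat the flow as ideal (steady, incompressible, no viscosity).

Mass conservation (A₁v₁ = A₂v₂) gives v₂ = 1.46 × 16.7/9.62 = 2.53 m/s.
Bernoulli: P₁ + ½ρv₁² + ρg h₁ = P₂ + ½ρv₂² + ρg h₂, so P₂ = P₁ + ½ρ(v₁² − v₂²) − ρg(h₂ − h₁).
P₂ = 489000 + ½·13500·(1.46² − 2.53²) − 13500·9.81·(+3.08) = 489000 + (-28900) − (408000) = 52200 Pa.

P₂ = 52200 Pa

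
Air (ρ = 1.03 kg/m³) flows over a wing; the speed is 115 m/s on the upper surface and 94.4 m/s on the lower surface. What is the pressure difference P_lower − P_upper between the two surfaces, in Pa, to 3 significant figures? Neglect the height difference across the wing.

2220 Pa

With negligible Δh, P + ½ρv² is constant, so P_low − P_up = ½ρ(v_up² − v_low²).
ΔP = ½·1.03·(115² − 94.4²) = 2220 Pa.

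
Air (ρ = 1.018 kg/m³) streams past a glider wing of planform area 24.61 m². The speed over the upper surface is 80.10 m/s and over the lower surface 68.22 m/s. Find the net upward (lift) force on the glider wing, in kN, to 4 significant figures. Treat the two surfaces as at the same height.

F = 22.07 kN

With equal heights on the two surfaces, Bernoulli gives P_lower − P_upper = ½ρ(v_upper² − v_lower²).
ΔP = ½·1.018·(80.10² − 68.22²) = 896.9 Pa.
Lift = ΔP · A = 896.9 × 24.61 = 22070 N.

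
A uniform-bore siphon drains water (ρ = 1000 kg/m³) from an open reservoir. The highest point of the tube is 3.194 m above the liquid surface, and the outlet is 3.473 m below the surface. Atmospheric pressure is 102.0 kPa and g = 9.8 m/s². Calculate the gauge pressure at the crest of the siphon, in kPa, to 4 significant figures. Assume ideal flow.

Bernoulli surface→outlet gives ½v² = g·h_out, so v = √(2·9.8·3.473) = 8.251 m/s.
The bore is uniform, so the speed at the crest is the same v. Bernoulli surface→crest: P_atm = P_top + ½ρv² + ρg·h_top.
P_top = 102000 − ½·1000·8.251² − 1000·9.8·3.194 = 36660 Pa. So P_gauge = P_top − P_atm = -65340 Pa.

P_gauge ≈ -65.34 kPa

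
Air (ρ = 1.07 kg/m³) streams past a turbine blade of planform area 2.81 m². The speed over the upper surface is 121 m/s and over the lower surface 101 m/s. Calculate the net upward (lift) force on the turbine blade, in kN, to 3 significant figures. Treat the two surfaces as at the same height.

F ≈ 6.67 kN

With equal heights on the two surfaces, Bernoulli gives P_lower − P_upper = ½ρ(v_upper² − v_lower²).
ΔP = ½·1.07·(121² − 101²) = 2380 Pa.
Lift = ΔP · A = 2380 × 2.81 = 6670 N.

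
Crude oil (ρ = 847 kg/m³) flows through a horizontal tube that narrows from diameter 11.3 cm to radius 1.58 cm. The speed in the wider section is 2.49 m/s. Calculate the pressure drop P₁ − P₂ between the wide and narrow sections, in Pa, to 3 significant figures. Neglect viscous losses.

Continuity gives A₁v₁ = A₂v₂, so v₂ = (100 cm²)/(7.84 cm²) × 2.49 m/s = 31.8 m/s.
With no height change, Bernoulli's equation is P₁ + ½ρv₁² = P₂ + ½ρv₂².
P₁ − P₂ = ½·847·(31.8² − 2.49²) = ½·847·1010 = 427000 Pa.

ΔP ≈ 427000 Pa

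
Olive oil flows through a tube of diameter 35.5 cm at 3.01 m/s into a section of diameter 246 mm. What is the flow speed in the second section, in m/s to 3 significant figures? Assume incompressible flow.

6.27 m/s

Mass conservation (A₁v₁ = A₂v₂) gives v₂ = 3.01 × 990/475 = 6.27 m/s.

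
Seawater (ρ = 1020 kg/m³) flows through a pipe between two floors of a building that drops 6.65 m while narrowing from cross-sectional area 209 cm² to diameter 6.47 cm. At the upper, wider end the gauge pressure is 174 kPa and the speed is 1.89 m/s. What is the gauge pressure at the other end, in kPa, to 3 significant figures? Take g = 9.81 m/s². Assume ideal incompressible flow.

Mass conservation (A₁v₁ = A₂v₂) gives v₂ = 1.89 × 209/32.9 = 12.0 m/s.
Bernoulli: P₁ + ½ρv₁² + ρg h₁ = P₂ + ½ρv₂² + ρg h₂, so P₂ = P₁ + ½ρ(v₁² − v₂²) − ρg(h₂ − h₁).
P₂ = 174000 + ½·1020·(1.89² − 12.0²) − 1020·9.81·(−6.65) = 174000 + (-71800) − (-66500) = 169000 Pa.

169 kPa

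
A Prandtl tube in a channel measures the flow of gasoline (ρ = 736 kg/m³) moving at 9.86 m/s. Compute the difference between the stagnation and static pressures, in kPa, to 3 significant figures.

ΔP = 35.8 kPa

Bernoulli between the free stream and the stagnation point: ½ρv² = P_stag − P_static.
ΔP = ½·736·9.86² = 35800 Pa.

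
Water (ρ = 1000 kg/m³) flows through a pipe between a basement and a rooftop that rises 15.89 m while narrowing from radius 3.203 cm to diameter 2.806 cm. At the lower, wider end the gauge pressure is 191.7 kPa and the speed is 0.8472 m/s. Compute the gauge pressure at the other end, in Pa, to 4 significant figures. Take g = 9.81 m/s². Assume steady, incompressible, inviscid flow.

By continuity, v₂ = v₁·A₁/A₂ = 0.8472·(32.23/6.184) = 4.416 m/s.
Energy conservation along the streamline gives P₂ = P₁ − ½ρ(v₂² − v₁²) − ρg(h₂ − h₁).
P₂ = 191700 + ½·1000·(0.8472² − 4.416²) − 1000·9.81·(+15.89) = 191700 + (-9390) − (155900) = 26430 Pa.

P₂ = 26430 Pa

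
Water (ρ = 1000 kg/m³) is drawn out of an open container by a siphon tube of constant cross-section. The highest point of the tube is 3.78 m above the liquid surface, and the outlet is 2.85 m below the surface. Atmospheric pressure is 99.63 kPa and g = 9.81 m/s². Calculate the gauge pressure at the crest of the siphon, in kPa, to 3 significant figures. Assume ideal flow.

The outlet speed comes from Torricelli: v = √(2g·2.85) = 7.48 m/s.
Continuity keeps v the same throughout the tube; from surface to crest, P_atm + 0 = P_top + ½ρv² + ρg·h_top.
P_top = 99630 − ½·1000·7.48² − 1000·9.81·3.78 = 34600 Pa. So P_gauge = P_top − P_atm = -65000 Pa.

-65.0 kPa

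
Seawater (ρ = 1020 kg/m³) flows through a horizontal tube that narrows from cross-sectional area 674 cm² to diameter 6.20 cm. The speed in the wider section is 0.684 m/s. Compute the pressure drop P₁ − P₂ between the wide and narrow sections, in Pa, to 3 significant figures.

Continuity gives A₁v₁ = A₂v₂, so v₂ = (674 cm²)/(30.2 cm²) × 0.684 m/s = 15.3 m/s.
The pipe is horizontal, so Bernoulli reduces to P₁ + ½ρv₁² = P₂ + ½ρv₂².
P₁ − P₂ = ½·1020·(15.3² − 0.684²) = ½·1020·233 = 119000 Pa.

ΔP ≈ 119000 Pa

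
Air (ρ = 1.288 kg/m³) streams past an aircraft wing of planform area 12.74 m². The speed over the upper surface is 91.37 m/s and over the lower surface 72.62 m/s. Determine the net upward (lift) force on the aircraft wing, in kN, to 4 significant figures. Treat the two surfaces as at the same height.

F ≈ 25.23 kN

With equal heights on the two surfaces, Bernoulli gives P_lower − P_upper = ½ρ(v_upper² − v_lower²).
ΔP = ½·1.288·(91.37² − 72.62²) = 1980 Pa.
Lift = ΔP · A = 1980 × 12.74 = 25230 N.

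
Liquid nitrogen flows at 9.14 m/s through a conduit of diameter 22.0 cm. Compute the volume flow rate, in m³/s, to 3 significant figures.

0.347 m³/s

Q = A·v = 0.0380 m² × 9.14 m/s = 0.347 m³/s.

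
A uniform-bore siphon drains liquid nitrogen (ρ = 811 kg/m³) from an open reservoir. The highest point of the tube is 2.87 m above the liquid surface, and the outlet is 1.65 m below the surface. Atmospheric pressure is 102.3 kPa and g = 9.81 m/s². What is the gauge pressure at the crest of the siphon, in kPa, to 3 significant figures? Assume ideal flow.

P_gauge = -36.0 kPa

Bernoulli surface→outlet gives ½v² = g·h_out, so v = √(2·9.81·1.65) = 5.69 m/s.
Continuity keeps v the same throughout the tube; from surface to crest, P_atm + 0 = P_top + ½ρv² + ρg·h_top.
P_top = 102300 − ½·811·5.69² − 811·9.81·2.87 = 66300 Pa. So P_gauge = P_top − P_atm = -36000 Pa.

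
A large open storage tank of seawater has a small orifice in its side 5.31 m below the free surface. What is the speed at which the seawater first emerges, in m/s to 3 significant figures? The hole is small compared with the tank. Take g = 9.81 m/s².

v ≈ 10.2 m/s

The surface is effectively still and both ends are open, so ½v² = gh and v = √(2·9.81·5.31) = 10.2 m/s.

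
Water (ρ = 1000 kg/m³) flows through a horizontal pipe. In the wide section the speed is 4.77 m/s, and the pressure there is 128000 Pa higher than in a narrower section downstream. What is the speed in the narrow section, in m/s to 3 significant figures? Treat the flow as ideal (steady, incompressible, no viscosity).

v₂ ≈ 16.7 m/s

Horizontal Bernoulli: P₁ + ½ρv₁² = P₂ + ½ρv₂², so v₂² = v₁² + 2(P₁ − P₂)/ρ.
v₂ = √(4.77² + 2·128000/1000) = √(22.8 + 256) = 16.7 m/s.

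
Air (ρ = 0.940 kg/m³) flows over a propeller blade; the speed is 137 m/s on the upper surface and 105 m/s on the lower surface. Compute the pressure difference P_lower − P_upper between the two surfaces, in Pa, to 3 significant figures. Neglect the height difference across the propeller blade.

ΔP ≈ 3640 Pa

Bernoulli (same height): P_lower − P_upper = ½ρ(v_upper² − v_lower²).
ΔP = ½·0.940·(137² − 105²) = 3640 Pa.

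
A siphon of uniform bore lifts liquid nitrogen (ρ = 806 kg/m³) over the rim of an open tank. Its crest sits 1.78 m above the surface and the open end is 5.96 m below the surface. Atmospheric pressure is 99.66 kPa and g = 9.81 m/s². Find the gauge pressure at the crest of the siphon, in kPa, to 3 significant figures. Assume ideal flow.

P_gauge ≈ -61.2 kPa

Bernoulli surface→outlet gives ½v² = g·h_out, so v = √(2·9.81·5.96) = 10.8 m/s.
The bore is uniform, so the speed at the crest is the same v. Bernoulli surface→crest: P_atm = P_top + ½ρv² + ρg·h_top.
P_top = 99660 − ½·806·10.8² − 806·9.81·1.78 = 38500 Pa. So P_gauge = P_top − P_atm = -61200 Pa.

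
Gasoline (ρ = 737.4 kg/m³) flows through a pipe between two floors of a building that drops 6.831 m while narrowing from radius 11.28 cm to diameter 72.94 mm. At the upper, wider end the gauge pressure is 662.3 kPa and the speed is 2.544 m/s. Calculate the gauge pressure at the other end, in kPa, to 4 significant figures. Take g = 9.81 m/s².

The volume flow rate is constant, so v₂ = (A₁/A₂)v₁ = (399.7/41.79)·2.544 = 24.34 m/s.
Bernoulli: P₁ + ½ρv₁² + ρg h₁ = P₂ + ½ρv₂² + ρg h₂, so P₂ = P₁ + ½ρ(v₁² − v₂²) − ρg(h₂ − h₁).
P₂ = 662300 + ½·737.4·(2.544² − 24.34²) − 737.4·9.81·(−6.831) = 662300 + (-216000) − (-49410) = 495700 Pa.

P₂ ≈ 495.7 kPa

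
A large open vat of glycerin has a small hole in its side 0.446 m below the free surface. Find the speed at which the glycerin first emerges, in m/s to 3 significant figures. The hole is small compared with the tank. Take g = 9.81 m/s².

v = 2.96 m/s

With the surface at rest and both surface and jet at atmospheric pressure, Bernoulli gives ρg h = ½ρv², so v = √(2gh) = √(2·9.81·0.446) = 2.96 m/s.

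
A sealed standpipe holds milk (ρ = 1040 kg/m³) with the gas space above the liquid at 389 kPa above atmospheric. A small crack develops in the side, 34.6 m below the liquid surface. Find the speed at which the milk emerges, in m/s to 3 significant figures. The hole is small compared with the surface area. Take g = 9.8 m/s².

v = 37.8 m/s

Take point 1 at the surface (v₁ ≈ 0) and point 2 at the hole (at atmospheric pressure). Bernoulli: P₁ + ρg h = P_atm + ½ρv₂².
With P₁ − P_atm = 389000 Pa, v₂ = √(2gh + 2ΔP/ρ) = √(2·9.8·34.6 + 2·389000/1040) = 37.8 m/s.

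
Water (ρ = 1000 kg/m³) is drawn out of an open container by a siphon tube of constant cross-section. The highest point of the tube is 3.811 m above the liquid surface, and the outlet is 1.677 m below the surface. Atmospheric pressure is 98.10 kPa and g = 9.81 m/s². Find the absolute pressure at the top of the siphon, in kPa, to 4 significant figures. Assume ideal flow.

44.26 kPa

Bernoulli surface→outlet gives ½v² = g·h_out, so v = √(2·9.81·1.677) = 5.736 m/s.
Continuity keeps v the same throughout the tube; from surface to crest, P_atm + 0 = P_top + ½ρv² + ρg·h_top.
P_top = 98100 − ½·1000·5.736² − 1000·9.81·3.811 = 44260 Pa.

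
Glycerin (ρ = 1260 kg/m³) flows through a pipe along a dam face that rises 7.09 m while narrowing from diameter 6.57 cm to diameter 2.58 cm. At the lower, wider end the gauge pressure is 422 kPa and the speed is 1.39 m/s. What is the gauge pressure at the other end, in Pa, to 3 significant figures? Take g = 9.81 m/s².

The volume flow rate is constant, so v₂ = (A₁/A₂)v₁ = (33.9/5.23)·1.39 = 9.01 m/s.
Applying Bernoulli between the two ends and solving for P₂: P₂ = P₁ + ½ρ(v₁² − v₂²) − ρgΔh.
P₂ = 422000 + ½·1260·(1.39² − 9.01²) − 1260·9.81·(+7.09) = 422000 + (-50000) − (87600) = 284000 Pa.

P₂ ≈ 284000 Pa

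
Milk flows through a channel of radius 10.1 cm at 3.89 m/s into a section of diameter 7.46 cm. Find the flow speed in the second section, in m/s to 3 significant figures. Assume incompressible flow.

28.5 m/s

By continuity, v₂ = v₁·A₁/A₂ = 3.89·(320/43.7) = 28.5 m/s.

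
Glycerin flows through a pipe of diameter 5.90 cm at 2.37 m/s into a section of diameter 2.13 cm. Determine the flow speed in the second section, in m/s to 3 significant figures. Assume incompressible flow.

Mass conservation (A₁v₁ = A₂v₂) gives v₂ = 2.37 × 27.3/3.56 = 18.2 m/s.

v₂ = 18.2 m/s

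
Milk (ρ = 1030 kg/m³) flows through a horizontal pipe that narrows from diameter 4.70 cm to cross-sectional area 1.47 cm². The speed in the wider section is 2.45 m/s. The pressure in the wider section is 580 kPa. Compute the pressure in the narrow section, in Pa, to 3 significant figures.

The volume flow rate is constant, so v₂ = (A₁/A₂)v₁ = (17.3/1.47)·2.45 = 28.9 m/s.
Bernoulli (h₁ = h₂): P₁ − P₂ = ½ρ(v₂² − v₁²).
P₂ = P₁ − ½ρ(v₂² − v₁²) = 580000 − ½·1030·(28.9² − 2.45²) = 580000 − 428000 = 152000 Pa.

152000 Pa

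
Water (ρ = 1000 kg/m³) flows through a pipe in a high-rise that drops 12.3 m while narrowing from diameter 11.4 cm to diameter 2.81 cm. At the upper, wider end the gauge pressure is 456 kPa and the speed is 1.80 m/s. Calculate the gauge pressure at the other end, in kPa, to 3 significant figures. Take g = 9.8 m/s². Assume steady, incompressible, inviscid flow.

139 kPa

By continuity, v₂ = v₁·A₁/A₂ = 1.80·(102/6.20) = 29.6 m/s.
Bernoulli: P₁ + ½ρv₁² + ρg h₁ = P₂ + ½ρv₂² + ρg h₂, so P₂ = P₁ + ½ρ(v₁² − v₂²) − ρg(h₂ − h₁).
P₂ = 456000 + ½·1000·(1.80² − 29.6²) − 1000·9.8·(−12.3) = 456000 + (-437000) − (-121000) = 139000 Pa.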